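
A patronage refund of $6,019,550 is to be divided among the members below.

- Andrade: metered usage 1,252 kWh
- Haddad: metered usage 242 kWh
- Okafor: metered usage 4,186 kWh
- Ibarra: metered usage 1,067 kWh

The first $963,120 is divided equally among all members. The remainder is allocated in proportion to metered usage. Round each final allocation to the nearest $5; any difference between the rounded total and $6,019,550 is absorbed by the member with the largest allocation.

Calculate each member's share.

Andrade: $1,179,070; Haddad: $422,145; Okafor: $3,377,910; Ibarra: $1,040,425

Equal tier: $963,120 ÷ 4 = $240,780 apiece.
Remainder $5,056,430 by metered usage (total 6,747): Andrade 938,291.15 → $938,290; Haddad 181,362.99 → $181,365; Okafor 3,137,129.98 → $3,137,130; Ibarra 799,645.89 → $799,645.
Totals: Andrade $240,780 + $938,290 = $1,179,070; Haddad $240,780 + $181,365 = $422,145; Okafor $240,780 + $3,137,130 = $3,377,910; Ibarra $240,780 + $799,645 = $1,040,425.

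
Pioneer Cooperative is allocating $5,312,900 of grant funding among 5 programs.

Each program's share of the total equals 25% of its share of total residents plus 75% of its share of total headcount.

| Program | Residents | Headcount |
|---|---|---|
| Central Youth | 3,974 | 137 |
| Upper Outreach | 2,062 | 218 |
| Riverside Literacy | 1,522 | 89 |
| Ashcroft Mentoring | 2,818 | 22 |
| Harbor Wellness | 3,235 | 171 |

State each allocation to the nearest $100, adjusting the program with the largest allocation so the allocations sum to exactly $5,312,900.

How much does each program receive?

Central Youth: $1,244,800 | Upper Outreach: $1,564,800 | Riverside Literacy: $705,300 | Ashcroft Mentoring: $412,600 | Harbor Wellness: $1,385,400

Totals — residents 13,611, headcount 637.
Blended shares (25% residents + 75% headcount): Central Youth 0.2343; Upper Outreach 0.2945; Riverside Literacy 0.1327; Ashcroft Mentoring 0.0777; Harbor Wellness 0.2608.
Pro-rata amounts: Central Youth 1,244,788.11; Upper Outreach 1,564,891.73; Riverside Literacy 705,252.41; Ashcroft Mentoring 412,611.90; Harbor Wellness 1,385,355.85.
Rounded to nearest $100: Central Youth $1,244,800; Upper Outreach $1,564,900; Riverside Literacy $705,300; Ashcroft Mentoring $412,600; Harbor Wellness $1,385,400. Sum = $5,313,000.
Difference $5,312,900 − $5,313,000 = −$100 applied to largest allocation (Upper Outreach): Upper Outreach becomes $1,564,800.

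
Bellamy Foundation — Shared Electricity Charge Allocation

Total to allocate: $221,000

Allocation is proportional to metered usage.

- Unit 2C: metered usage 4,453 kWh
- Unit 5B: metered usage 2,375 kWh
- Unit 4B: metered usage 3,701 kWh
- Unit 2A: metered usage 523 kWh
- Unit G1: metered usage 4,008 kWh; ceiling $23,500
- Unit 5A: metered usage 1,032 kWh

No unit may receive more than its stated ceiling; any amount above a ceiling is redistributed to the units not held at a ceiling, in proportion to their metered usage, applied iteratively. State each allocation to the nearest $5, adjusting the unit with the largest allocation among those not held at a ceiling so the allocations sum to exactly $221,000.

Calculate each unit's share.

Sum of metered usage: 16,092.
Proportional shares (ignoring caps): Unit 2C 61,155.42; Unit 5B 32,617.14; Unit 4B 50,827.80; Unit 2A 7,182.64; Unit G1 55,044.00; Unit 5A 14,173.01.
Cap binds for Unit G1 ($23,500); remaining pool $197,500 reallocated over remaining metered usage 12,084.
Remaining shares: Unit 2C 72,779.50 → $72,780; Unit 5B 38,816.82 → $38,815; Unit 4B 60,488.87 → $60,490; Unit 2A 8,547.87 → $8,550; Unit 5A 16,866.93 → $16,865.

Unit 2C: $72,780 | Unit 5B: $38,815 | Unit 4B: $60,490 | Unit 2A: $8,550 | Unit G1: $23,500 | Unit 5A: $16,865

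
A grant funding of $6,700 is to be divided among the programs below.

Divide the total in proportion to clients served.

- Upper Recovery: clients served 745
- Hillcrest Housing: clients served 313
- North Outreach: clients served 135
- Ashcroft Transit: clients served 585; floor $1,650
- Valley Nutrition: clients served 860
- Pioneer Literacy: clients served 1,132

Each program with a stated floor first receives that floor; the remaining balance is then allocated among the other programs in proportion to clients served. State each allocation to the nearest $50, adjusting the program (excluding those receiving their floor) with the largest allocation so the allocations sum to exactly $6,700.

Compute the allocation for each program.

Guaranteed amounts: Ashcroft Transit $1,650. Residual $5,050.
Residual split over remaining clients served 3,185: Upper Recovery 1,181.24 → $1,200; Hillcrest Housing 496.28 → $500; North Outreach 214.05 → $200; Valley Nutrition 1,363.58 → $1,350; Pioneer Literacy 1,794.85 → $1,800.

Upper Recovery: $1,200; Hillcrest Housing: $500; North Outreach: $200; Ashcroft Transit: $1,650; Valley Nutrition: $1,350; Pioneer Literacy: $1,800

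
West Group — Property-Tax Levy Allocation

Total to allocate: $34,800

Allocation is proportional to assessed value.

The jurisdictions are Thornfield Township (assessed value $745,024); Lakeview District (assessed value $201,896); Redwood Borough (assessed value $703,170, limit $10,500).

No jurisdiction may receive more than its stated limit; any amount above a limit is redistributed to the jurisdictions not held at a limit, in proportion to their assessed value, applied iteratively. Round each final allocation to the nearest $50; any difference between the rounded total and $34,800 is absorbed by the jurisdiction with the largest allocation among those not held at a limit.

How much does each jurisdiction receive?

Assessed value total: 1,650,090.
Pro-rata shares before constraints: Thornfield Township 15,712.38; Lakeview District 4,257.94; Redwood Borough 14,829.69.
Held at cap: Redwood Borough ($10,500); residual $24,300 reallocated over remaining assessed value 946,920.
Shares after redistribution: Thornfield Township 19,118.92 → $19,100; Lakeview District 5,181.08 → $5,200.

Thornfield Township: $19,100 | Lakeview District: $5,200 | Redwood Borough: $10,500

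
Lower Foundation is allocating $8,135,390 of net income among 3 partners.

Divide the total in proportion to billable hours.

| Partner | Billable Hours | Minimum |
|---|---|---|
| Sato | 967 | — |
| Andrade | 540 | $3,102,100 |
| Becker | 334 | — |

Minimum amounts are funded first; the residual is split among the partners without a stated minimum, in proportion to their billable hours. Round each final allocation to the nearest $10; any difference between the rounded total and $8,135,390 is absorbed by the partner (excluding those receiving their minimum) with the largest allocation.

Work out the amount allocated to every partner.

Fund the minimums — Andrade $3,102,100. Residual $5,033,290.
Residual split over remaining billable hours 1,301: Sato 3,741,115.63 → $3,741,120; Becker 1,292,174.37 → $1,292,170.

Sato: $3,741,120 | Andrade: $3,102,100 | Becker: $1,292,170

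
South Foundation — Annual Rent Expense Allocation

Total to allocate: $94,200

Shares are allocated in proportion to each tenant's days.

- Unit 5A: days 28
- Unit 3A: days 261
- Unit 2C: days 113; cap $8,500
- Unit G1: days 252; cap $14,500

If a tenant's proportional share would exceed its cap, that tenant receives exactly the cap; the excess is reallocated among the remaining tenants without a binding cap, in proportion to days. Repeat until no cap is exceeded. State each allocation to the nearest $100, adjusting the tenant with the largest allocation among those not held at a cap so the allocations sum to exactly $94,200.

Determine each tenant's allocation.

Total days = 654.
Unconstrained shares: Unit 5A 4,033.03; Unit 3A 37,593.58; Unit 2C 16,276.15; Unit G1 36,297.25.
Capped: Unit 2C ($8,500), Unit G1 ($14,500); residual $71,200 reallocated over remaining days 289.
Redistributed shares: Unit 5A 6,898.27 → $6,900; Unit 3A 64,301.73 → $64,300.

Unit 5A: $6,900; Unit 3A: $64,300; Unit 2C: $8,500; Unit G1: $14,500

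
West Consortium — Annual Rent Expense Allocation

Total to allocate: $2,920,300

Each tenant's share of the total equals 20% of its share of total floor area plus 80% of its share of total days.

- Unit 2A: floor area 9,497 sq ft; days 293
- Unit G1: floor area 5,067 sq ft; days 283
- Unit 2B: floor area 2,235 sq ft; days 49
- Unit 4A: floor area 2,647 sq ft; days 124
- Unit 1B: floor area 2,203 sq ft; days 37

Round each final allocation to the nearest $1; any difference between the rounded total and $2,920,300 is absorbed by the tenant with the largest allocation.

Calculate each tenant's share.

Totals — floor area 21,649, days 786.
Composite weights (20% floor area + 80% days): Unit 2A 0.3860; Unit G1 0.3349; Unit 2B 0.0705; Unit 4A 0.1507; Unit 1B 0.0580.
Proportional shares: Unit 2A 1,127,104.34; Unit G1 977,865.93; Unit 2B 205,940.66; Unit 4A 439,979.51; Unit 1B 169,409.56.
After rounding ($1): Unit 2A $1,127,104; Unit G1 $977,866; Unit 2B $205,941; Unit 4A $439,980; Unit 1B $169,410. Sum = $2,920,301.
Difference $2,920,300 − $2,920,301 = −$1 applied to largest allocation (Unit 2A): Unit 2A becomes $1,127,103.

Unit 2A: $1,127,103 | Unit G1: $977,866 | Unit 2B: $205,941 | Unit 4A: $439,980 | Unit 1B: $169,410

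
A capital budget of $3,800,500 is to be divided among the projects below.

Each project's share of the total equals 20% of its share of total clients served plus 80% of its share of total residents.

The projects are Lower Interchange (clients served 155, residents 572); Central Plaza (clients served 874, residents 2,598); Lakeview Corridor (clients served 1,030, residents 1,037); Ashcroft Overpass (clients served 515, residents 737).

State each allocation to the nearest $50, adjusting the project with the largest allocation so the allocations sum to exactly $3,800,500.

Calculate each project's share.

Lower Interchange: $397,550 · Central Plaza: $1,855,750 · Lakeview Corridor: $941,900 · Ashcroft Overpass: $605,300

Totals — clients served 2,574, residents 4,944.
Composite weights (20% clients served + 80% residents): Lower Interchange 0.1046; Central Plaza 0.4883; Lakeview Corridor 0.2478; Ashcroft Overpass 0.1593.
Unrounded shares: Lower Interchange 397,532.86; Central Plaza 1,855,777.38; Lakeview Corridor 941,879.56; Ashcroft Overpass 605,310.21.
At nearest $50: Lower Interchange $397,550; Central Plaza $1,855,800; Lakeview Corridor $941,900; Ashcroft Overpass $605,300. Sum = $3,800,550.
Difference $3,800,500 − $3,800,550 = −$50 applied to largest allocation (Central Plaza): Central Plaza becomes $1,855,750.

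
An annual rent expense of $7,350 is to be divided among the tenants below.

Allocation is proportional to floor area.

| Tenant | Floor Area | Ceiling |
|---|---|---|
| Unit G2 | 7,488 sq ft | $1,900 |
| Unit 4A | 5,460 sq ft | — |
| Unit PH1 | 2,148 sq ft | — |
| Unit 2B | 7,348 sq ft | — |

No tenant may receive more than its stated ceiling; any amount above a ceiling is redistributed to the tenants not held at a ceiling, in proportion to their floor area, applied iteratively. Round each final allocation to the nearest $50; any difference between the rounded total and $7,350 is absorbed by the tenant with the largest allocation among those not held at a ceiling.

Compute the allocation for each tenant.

Combined floor area = 22,444.
Pro-rata shares before constraints: Unit G2 2,452.18; Unit 4A 1,788.05; Unit PH1 703.43; Unit 2B 2,406.34.
Capped: Unit G2 ($1,900); residual $5,450 reallocated over remaining floor area 14,956.
Redistributed shares: Unit 4A 1,989.64 → $2,000; Unit PH1 782.74 → $800; Unit 2B 2,677.63 → $2,700.
Rounding difference −$50 applied to Unit 2B → $2,650.

Unit G2: $1,900 · Unit 4A: $2,000 · Unit PH1: $800 · Unit 2B: $2,650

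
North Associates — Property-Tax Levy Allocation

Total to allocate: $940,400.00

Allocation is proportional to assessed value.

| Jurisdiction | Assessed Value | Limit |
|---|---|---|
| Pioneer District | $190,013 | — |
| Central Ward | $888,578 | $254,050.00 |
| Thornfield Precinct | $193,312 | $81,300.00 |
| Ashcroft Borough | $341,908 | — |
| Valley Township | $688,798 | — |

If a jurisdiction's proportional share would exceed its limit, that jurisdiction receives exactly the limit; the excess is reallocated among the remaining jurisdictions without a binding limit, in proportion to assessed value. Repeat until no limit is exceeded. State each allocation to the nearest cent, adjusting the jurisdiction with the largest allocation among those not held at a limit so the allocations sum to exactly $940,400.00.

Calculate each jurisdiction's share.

Pioneer District: $94,180.04; Central Ward: $254,050.00; Thornfield Precinct: $81,300.00; Ashcroft Borough: $169,466.88; Valley Township: $341,403.08

Combined assessed value = 2,302,609.
Pro-rata shares before constraints: Pioneer District 77,602.5045; Central Ward 362,900.8447; Thornfield Precinct 78,949.8368; Ashcroft Borough 139,637.3779; Valley Township 281,309.4360.
Held at cap: Central Ward ($254,050.00); residual $686,350.00 reallocated over remaining assessed value 1,414,031.
Held at cap: Thornfield Precinct ($81,300.00); residual $605,050.00 reallocated over remaining assessed value 1,220,719.
Redistributed shares: Pioneer District 94,180.0411 → $94,180.04; Ashcroft Borough 169,466.8760 → $169,466.88; Valley Township 341,403.0829 → $341,403.08.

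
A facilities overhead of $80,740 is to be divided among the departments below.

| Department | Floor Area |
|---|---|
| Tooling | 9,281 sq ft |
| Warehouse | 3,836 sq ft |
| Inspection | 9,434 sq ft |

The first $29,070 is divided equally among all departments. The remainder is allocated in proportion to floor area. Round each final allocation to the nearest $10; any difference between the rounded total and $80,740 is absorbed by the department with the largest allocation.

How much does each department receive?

Tooling: $30,960; Warehouse: $18,480; Inspection: $31,300

$29,070 shared equally gives $9,690 per department.
Remainder $51,670 by floor area (total 22,551): Tooling 21,265.10 → $21,270; Warehouse 8,789.24 → $8,790; Inspection 21,615.66 → $21,620.
Rounding difference −$10 on remainder applied to Inspection.
Totals: Tooling $9,690 + $21,270 = $30,960; Warehouse $9,690 + $8,790 = $18,480; Inspection $9,690 + $21,610 = $31,300.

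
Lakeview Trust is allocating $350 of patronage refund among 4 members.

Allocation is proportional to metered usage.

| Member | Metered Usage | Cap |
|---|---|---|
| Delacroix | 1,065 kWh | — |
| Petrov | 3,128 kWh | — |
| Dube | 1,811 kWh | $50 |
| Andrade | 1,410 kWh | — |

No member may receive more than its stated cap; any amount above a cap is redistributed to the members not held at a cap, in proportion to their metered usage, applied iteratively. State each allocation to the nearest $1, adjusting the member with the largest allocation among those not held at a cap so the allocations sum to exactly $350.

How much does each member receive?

Delacroix: $57 | Petrov: $168 | Dube: $50 | Andrade: $75

Combined metered usage = 7,414.
Pro-rata shares before constraints: Delacroix 50.28; Petrov 147.67; Dube 85.49; Andrade 66.56.
Capped: Dube ($50); remaining pool $300 reallocated over remaining metered usage 5,603.
Remaining shares: Delacroix 57.02 → $57; Petrov 167.48 → $167; Andrade 75.495 → $75.
Rounding difference +$1 applied to Petrov → $168.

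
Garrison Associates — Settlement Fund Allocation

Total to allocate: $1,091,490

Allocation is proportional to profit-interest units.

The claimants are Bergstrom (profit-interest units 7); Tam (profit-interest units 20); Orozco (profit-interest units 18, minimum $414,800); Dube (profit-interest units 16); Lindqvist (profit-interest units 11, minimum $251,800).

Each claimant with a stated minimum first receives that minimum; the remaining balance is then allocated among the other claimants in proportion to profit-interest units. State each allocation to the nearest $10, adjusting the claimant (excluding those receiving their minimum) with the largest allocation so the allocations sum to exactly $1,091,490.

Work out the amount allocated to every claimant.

Guaranteed amounts: Orozco $414,800; Lindqvist $251,800. Remaining pool $424,890.
Remaining pool split over remaining profit-interest units 43: Bergstrom 69,168.14 → $69,170; Tam 197,623.26 → $197,620; Dube 158,098.60 → $158,100.

Bergstrom: $69,170; Tam: $197,620; Orozco: $414,800; Dube: $158,100; Lindqvist: $251,800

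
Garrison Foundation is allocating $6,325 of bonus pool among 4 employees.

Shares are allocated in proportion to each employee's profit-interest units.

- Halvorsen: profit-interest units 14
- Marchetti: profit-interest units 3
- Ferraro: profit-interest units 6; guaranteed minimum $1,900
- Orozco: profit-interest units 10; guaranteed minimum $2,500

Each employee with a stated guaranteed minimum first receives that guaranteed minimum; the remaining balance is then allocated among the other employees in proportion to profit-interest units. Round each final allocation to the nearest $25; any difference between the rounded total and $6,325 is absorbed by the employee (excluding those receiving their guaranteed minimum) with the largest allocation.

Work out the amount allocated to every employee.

Halvorsen: $1,575 · Marchetti: $350 · Ferraro: $1,900 · Orozco: $2,500

Minimums first: Ferraro $1,900; Orozco $2,500. Balance $1,925.
Balance split over remaining profit-interest units 17: Halvorsen 1,585.29 → $1,575; Marchetti 339.71 → $350.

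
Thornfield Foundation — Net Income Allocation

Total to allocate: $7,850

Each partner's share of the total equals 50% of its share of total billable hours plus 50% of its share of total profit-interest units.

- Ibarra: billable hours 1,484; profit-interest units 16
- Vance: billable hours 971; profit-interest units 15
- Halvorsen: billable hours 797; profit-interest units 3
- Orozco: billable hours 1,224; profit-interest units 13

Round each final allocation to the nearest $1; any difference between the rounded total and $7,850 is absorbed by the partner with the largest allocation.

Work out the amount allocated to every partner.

Totals — billable hours 4,476, profit-interest units 47.
Combined weights (50% billable hours + 50% profit-interest units): Ibarra 0.3360; Vance 0.2680; Halvorsen 0.1209; Orozco 0.2750.
Raw shares: Ibarra 2,637.49; Vance 2,104.13; Halvorsen 949.42; Orozco 2,158.96.
Rounded to nearest $1: Ibarra $2,637; Vance $2,104; Halvorsen $949; Orozco $2,159. Sum = $7,849.
Difference $7,850 − $7,849 = +$1 applied to largest allocation (Ibarra): Ibarra becomes $2,638.

Ibarra: $2,638 | Vance: $2,104 | Halvorsen: $949 | Orozco: $2,159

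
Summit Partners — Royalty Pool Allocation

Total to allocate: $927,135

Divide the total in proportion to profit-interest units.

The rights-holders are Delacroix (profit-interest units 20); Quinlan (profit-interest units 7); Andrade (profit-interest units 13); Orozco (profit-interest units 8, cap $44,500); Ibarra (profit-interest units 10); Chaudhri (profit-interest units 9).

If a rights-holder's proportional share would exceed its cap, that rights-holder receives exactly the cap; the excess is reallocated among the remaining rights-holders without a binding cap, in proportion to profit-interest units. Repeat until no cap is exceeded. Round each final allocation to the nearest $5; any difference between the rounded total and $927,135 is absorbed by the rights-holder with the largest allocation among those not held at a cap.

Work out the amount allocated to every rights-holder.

Delacroix: $299,195 · Quinlan: $104,720 · Andrade: $194,480 · Orozco: $44,500 · Ibarra: $149,600 · Chaudhri: $134,640

Sum of profit-interest units: 67.
Unconstrained shares: Delacroix 276,756.72; Quinlan 96,864.85; Andrade 179,891.87; Orozco 110,702.69; Ibarra 138,378.36; Chaudhri 124,540.52.
Cap binds for Orozco ($44,500); balance $882,635 reallocated over remaining profit-interest units 59.
Remaining shares: Delacroix 299,198.31 → $299,200; Quinlan 104,719.41 → $104,720; Andrade 194,478.90 → $194,480; Ibarra 149,599.15 → $149,600; Chaudhri 134,639.24 → $134,640.
Rounding difference −$5 applied to Delacroix → $299,195.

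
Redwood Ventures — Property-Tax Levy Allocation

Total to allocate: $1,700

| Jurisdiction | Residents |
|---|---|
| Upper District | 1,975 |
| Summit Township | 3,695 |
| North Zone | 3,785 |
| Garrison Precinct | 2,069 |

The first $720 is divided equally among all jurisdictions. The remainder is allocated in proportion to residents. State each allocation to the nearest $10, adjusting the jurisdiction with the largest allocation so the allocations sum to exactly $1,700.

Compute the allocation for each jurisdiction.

Upper District: $350; Summit Township: $490; North Zone: $500; Garrison Precinct: $360

Equal tier: $720 ÷ 4 = $180 apiece.
Remainder $980 by residents (total 11,524): Upper District 167.95 → $170; Summit Township 314.22 → $310; North Zone 321.88 → $320; Garrison Precinct 175.95 → $180.
Totals: Upper District $180 + $170 = $350; Summit Township $180 + $310 = $490; North Zone $180 + $320 = $500; Garrison Precinct $180 + $180 = $360.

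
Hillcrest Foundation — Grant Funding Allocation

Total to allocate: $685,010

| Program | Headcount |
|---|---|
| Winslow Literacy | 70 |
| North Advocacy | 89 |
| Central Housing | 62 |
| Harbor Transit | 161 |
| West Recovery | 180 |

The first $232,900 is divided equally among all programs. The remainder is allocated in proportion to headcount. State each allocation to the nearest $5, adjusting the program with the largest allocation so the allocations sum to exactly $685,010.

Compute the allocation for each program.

First tranche $232,900 split equally: $46,580 each.
Remainder $452,110 by headcount (total 562): Winslow Literacy 56,312.63 → $56,315; North Advocacy 71,597.49 → $71,595; Central Housing 49,876.90 → $49,875; Harbor Transit 129,519.06 → $129,520; West Recovery 144,803.91 → $144,805.
Totals: Winslow Literacy $46,580 + $56,315 = $102,895; North Advocacy $46,580 + $71,595 = $118,175; Central Housing $46,580 + $49,875 = $96,455; Harbor Transit $46,580 + $129,520 = $176,100; West Recovery $46,580 + $144,805 = $191,385.

Winslow Literacy: $102,895 | North Advocacy: $118,175 | Central Housing: $96,455 | Harbor Transit: $176,100 | West Recovery: $191,385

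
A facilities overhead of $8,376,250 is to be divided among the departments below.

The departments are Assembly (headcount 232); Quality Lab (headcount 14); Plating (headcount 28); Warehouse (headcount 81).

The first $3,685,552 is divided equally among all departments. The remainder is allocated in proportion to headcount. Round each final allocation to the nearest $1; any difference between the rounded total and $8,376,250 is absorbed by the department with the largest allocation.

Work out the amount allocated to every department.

Assembly: $3,986,858 · Quality Lab: $1,106,373 · Plating: $1,291,359 · Warehouse: $1,991,660

First tranche $3,685,552 split equally: $921,388 each.
Remainder $4,690,698 by headcount (total 355): Assembly 3,065,470.24 → $3,065,470; Quality Lab 184,985.27 → $184,985; Plating 369,970.55 → $369,971; Warehouse 1,070,271.94 → $1,070,272.
Totals: Assembly $921,388 + $3,065,470 = $3,986,858; Quality Lab $921,388 + $184,985 = $1,106,373; Plating $921,388 + $369,971 = $1,291,359; Warehouse $921,388 + $1,070,272 = $1,991,660.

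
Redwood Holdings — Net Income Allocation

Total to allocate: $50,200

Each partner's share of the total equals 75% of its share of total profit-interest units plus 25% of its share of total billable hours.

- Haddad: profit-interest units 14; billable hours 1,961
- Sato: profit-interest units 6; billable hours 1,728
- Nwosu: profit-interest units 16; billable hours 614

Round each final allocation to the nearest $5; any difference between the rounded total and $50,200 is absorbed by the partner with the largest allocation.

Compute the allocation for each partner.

Profit-interest units total 36; billable hours total 4,303.
Composite weights (75% profit-interest units + 25% billable hours): Haddad 0.4056; Sato 0.2254; Nwosu 0.3690.
Pro-rata amounts: Haddad 20,361.06; Sato 11,314.83; Nwosu 18,524.11.
After rounding ($5): Haddad $20,360; Sato $11,315; Nwosu $18,525. Sum = $50,200.
No rounding difference to absorb.

Haddad: $20,360 · Sato: $11,315 · Nwosu: $18,525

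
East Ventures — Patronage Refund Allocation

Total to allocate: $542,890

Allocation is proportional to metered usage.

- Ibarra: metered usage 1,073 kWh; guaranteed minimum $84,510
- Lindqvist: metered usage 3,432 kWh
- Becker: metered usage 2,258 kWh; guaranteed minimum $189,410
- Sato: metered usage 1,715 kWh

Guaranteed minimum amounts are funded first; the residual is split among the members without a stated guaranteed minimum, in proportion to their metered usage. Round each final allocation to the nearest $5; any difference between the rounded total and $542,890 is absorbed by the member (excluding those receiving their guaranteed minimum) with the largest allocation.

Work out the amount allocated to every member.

Fund the minimums — Ibarra $84,510; Becker $189,410. Residual $268,970.
Residual split over remaining metered usage 5,147: Lindqvist 179,348.17 → $179,350; Sato 89,621.83 → $89,620.

Ibarra: $84,510; Lindqvist: $179,350; Becker: $189,410; Sato: $89,620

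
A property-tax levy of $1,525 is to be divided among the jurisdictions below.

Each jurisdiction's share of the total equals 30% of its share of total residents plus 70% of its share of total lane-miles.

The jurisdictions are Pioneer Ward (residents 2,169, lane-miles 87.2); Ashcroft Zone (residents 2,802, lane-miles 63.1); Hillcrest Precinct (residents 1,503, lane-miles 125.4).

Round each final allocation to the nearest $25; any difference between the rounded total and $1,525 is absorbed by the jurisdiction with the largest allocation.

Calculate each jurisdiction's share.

Residents total 6,474; lane-miles total 275.7.
Composite weights (30% residents + 70% lane-miles): Pioneer Ward 0.3219; Ashcroft Zone 0.2901; Hillcrest Precinct 0.3880.
Unrounded shares: Pioneer Ward 490.91; Ashcroft Zone 442.33; Hillcrest Precinct 591.76.
At nearest $25: Pioneer Ward $500; Ashcroft Zone $450; Hillcrest Precinct $600. Sum = $1,550.
Difference $1,525 − $1,550 = −$25 applied to largest allocation (Hillcrest Precinct): Hillcrest Precinct becomes $575.

Pioneer Ward: $500 · Ashcroft Zone: $450 · Hillcrest Precinct: $575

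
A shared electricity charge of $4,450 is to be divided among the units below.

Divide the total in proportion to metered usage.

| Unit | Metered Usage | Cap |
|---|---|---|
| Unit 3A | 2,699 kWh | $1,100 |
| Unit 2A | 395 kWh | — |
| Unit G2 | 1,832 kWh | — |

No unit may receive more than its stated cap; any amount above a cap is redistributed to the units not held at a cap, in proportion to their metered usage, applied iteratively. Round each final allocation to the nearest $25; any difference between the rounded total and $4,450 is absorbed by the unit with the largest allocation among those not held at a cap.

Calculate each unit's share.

Unit 3A: $1,100 · Unit 2A: $600 · Unit G2: $2,750

Combined metered usage = 4,926.
Unconstrained shares: Unit 3A 2,438.20; Unit 2A 356.83; Unit G2 1,654.97.
Cap binds for Unit 3A ($1,100); balance $3,350 reallocated over remaining metered usage 2,227.
Remaining shares: Unit 2A 594.19 → $600; Unit G2 2,755.81 → $2,750.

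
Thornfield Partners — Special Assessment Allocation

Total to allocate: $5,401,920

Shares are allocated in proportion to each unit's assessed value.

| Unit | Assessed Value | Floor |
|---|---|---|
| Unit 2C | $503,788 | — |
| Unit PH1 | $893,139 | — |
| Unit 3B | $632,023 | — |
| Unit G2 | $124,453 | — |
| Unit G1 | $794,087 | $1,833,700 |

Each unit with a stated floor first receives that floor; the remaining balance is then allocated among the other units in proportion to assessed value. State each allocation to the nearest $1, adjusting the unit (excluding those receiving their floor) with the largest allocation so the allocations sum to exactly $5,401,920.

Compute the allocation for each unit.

Guaranteed amounts: Unit G1 $1,833,700. Balance $3,568,220.
Balance split over remaining assessed value 2,153,403: Unit 2C 834,784.02 → $834,784; Unit PH1 1,479,944.28 → $1,479,944; Unit 3B 1,047,271.28 → $1,047,271; Unit G2 206,220.43 → $206,220.
Rounding difference +$1 applied to Unit PH1 → $1,479,945.

Unit 2C: $834,784 · Unit PH1: $1,479,945 · Unit 3B: $1,047,271 · Unit G2: $206,220 · Unit G1: $1,833,700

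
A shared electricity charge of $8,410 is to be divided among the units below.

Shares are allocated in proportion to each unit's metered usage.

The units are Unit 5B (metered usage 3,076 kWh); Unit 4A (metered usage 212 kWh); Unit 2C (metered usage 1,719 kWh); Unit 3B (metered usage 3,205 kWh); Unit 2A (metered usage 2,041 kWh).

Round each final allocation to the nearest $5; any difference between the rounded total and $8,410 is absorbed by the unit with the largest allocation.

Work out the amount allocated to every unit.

Unit 5B: $2,525 | Unit 4A: $175 | Unit 2C: $1,410 | Unit 3B: $2,625 | Unit 2A: $1,675

Sum of metered usage: 10,253.
Raw shares: Unit 5B 3,076/10,253 × $8,410 = 2,523.08; Unit 4A 212/10,253 × $8,410 = 173.89; Unit 2C 1,719/10,253 × $8,410 = 1,410.01; Unit 3B 3,205/10,253 × $8,410 = 2,628.89; Unit 2A 2,041/10,253 × $8,410 = 1,674.13.
After rounding ($5): Unit 5B $2,525; Unit 4A $175; Unit 2C $1,410; Unit 3B $2,630; Unit 2A $1,675. Sum = $8,415.
Difference $8,410 − $8,415 = −$5 applied to largest allocation (Unit 3B): Unit 3B becomes $2,625.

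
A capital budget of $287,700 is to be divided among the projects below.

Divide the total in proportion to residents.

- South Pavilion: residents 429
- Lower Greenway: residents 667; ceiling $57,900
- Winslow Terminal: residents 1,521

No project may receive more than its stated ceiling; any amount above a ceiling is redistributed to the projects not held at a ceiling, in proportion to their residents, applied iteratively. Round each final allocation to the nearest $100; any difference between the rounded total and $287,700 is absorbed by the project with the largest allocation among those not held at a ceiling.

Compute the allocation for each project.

Total residents = 2,617.
Pro-rata shares before constraints: South Pavilion 47,162.13; Lower Greenway 73,326.67; Winslow Terminal 167,211.20.
Cap binds for Lower Greenway ($57,900); balance $229,800 reallocated over remaining residents 1,950.
Remaining shares: South Pavilion 50,556.00 → $50,600; Winslow Terminal 179,244.00 → $179,200.

South Pavilion: $50,600 · Lower Greenway: $57,900 · Winslow Terminal: $179,200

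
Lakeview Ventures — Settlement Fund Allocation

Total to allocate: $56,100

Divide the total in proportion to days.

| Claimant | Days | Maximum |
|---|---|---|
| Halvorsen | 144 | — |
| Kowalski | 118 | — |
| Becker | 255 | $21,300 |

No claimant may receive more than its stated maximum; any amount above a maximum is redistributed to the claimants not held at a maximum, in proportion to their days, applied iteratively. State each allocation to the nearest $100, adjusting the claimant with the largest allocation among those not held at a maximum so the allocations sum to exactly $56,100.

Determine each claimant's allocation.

Combined days = 517.
Pro-rata shares before constraints: Halvorsen 15,625.53; Kowalski 12,804.26; Becker 27,670.21.
Cap binds for Becker ($21,300); remaining pool $34,800 reallocated over remaining days 262.
Remaining shares: Halvorsen 19,126.72 → $19,100; Kowalski 15,673.28 → $15,700.

Halvorsen: $19,100 · Kowalski: $15,700 · Becker: $21,300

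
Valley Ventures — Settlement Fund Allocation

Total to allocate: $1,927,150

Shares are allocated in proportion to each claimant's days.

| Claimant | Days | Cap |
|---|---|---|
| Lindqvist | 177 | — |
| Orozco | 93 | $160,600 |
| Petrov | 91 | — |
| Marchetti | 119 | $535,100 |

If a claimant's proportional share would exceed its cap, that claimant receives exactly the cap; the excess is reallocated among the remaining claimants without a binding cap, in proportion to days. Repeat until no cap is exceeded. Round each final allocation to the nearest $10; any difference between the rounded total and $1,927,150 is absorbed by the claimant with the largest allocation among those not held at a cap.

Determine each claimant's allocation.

Sum of days: 480.
Unconstrained shares: Lindqvist 710,636.56; Orozco 373,385.31; Petrov 365,355.52; Marchetti 477,772.60.
Cap binds for Orozco ($160,600); balance $1,766,550 reallocated over remaining days 387.
Cap binds for Marchetti ($535,100); balance $1,231,450 reallocated over remaining days 268.
Redistributed shares: Lindqvist 813,308.40 → $813,310; Petrov 418,141.60 → $418,140.

Lindqvist: $813,310; Orozco: $160,600; Petrov: $418,140; Marchetti: $535,100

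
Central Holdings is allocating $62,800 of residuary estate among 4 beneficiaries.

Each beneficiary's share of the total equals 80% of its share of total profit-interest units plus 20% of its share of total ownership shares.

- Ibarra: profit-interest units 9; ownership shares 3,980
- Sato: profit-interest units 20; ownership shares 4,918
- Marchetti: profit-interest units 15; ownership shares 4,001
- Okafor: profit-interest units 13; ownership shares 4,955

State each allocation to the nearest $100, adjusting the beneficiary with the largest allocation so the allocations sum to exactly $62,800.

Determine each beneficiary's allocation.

Ibarra: $10,700 | Sato: $21,200 | Marchetti: $16,000 | Okafor: $14,900

Totals — profit-interest units 57, ownership shares 17,854.
Blended shares (80% profit-interest units + 20% ownership shares): Ibarra 0.1709; Sato 0.3358; Marchetti 0.2553; Okafor 0.2380.
Unrounded shares: Ibarra 10,732.50; Sato 21,087.80; Marchetti 16,035.69; Okafor 14,944.01.
Rounded to nearest $100: Ibarra $10,700; Sato $21,100; Marchetti $16,000; Okafor $14,900. Sum = $62,700.
Difference $62,800 − $62,700 = +$100 applied to largest allocation (Sato): Sato becomes $21,200.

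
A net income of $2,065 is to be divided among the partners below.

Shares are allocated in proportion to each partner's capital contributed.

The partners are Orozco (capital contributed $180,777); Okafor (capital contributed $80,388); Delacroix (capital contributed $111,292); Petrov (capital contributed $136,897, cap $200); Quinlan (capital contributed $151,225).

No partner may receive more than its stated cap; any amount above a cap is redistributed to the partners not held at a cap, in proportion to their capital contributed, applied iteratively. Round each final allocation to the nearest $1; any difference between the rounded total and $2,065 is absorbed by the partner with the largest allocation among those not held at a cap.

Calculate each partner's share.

Orozco: $644 · Okafor: $286 · Delacroix: $396 · Petrov: $200 · Quinlan: $539

Total capital contributed = 660,579.
Pro-rata shares before constraints: Orozco 565.12; Okafor 251.30; Delacroix 347.90; Petrov 427.95; Quinlan 472.74.
Capped: Petrov ($200); remaining pool $1,865 reallocated over remaining capital contributed 523,682.
Shares after redistribution: Orozco 643.81 → $644; Okafor 286.29 → $286; Delacroix 396.35 → $396; Quinlan 538.56 → $539.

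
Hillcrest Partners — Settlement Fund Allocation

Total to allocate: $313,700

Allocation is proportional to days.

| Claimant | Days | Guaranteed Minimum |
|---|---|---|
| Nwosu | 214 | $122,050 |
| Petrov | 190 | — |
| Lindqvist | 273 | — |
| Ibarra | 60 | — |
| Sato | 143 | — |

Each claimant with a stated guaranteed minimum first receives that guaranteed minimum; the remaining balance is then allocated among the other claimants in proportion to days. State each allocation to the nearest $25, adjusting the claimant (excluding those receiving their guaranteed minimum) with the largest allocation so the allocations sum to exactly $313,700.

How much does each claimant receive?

Nwosu: $122,050; Petrov: $54,675; Lindqvist: $78,550; Ibarra: $17,275; Sato: $41,150

Guaranteed amounts: Nwosu $122,050. Residual $191,650.
Residual split over remaining days 666: Petrov 54,674.92 → $54,675; Lindqvist 78,559.23 → $78,550; Ibarra 17,265.77 → $17,275; Sato 41,150.08 → $41,150.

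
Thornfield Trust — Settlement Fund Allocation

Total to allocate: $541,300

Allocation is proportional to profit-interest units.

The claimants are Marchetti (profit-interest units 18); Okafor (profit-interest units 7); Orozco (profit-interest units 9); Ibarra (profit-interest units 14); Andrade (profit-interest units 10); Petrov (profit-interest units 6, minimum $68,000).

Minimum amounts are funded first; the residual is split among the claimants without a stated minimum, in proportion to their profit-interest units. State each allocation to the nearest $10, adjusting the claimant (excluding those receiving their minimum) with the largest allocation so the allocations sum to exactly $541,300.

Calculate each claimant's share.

Marchetti: $146,900 · Okafor: $57,120 · Orozco: $73,440 · Ibarra: $114,240 · Andrade: $81,600 · Petrov: $68,000

Fund the minimums — Petrov $68,000. Remaining pool $473,300.
Remaining pool split over remaining profit-interest units 58: Marchetti 146,886.21 → $146,890; Okafor 57,122.41 → $57,120; Orozco 73,443.10 → $73,440; Ibarra 114,244.83 → $114,240; Andrade 81,603.45 → $81,600.
Rounding difference +$10 applied to Marchetti → $146,900.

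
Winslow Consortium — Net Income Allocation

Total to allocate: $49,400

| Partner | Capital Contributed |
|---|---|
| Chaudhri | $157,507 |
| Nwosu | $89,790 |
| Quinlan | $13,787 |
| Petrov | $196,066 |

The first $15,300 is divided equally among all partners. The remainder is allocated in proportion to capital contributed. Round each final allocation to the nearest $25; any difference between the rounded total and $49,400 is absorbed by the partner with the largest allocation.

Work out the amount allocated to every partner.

Equal tier: $15,300 ÷ 4 = $3,825 apiece.
Remainder $34,100 by capital contributed (total 457,150): Chaudhri 11,748.85 → $11,750; Nwosu 6,697.67 → $6,700; Quinlan 1,028.41 → $1,025; Petrov 14,625.07 → $14,625.
Totals: Chaudhri $3,825 + $11,750 = $15,575; Nwosu $3,825 + $6,700 = $10,525; Quinlan $3,825 + $1,025 = $4,850; Petrov $3,825 + $14,625 = $18,450.

Chaudhri: $15,575 · Nwosu: $10,525 · Quinlan: $4,850 · Petrov: $18,450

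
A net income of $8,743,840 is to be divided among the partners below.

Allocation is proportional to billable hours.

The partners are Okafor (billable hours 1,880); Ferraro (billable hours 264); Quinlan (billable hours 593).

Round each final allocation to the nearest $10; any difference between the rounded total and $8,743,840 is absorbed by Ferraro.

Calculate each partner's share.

Billable hours total: 2,737.
Proportional shares: Okafor 1,880/2,737 × $8,743,840 = 6,005,998.98; Ferraro 264/2,737 × $8,743,840 = 843,395.60; Quinlan 593/2,737 × $8,743,840 = 1,894,445.42.
Rounded to nearest $10: Okafor $6,006,000; Ferraro $843,400; Quinlan $1,894,450. Sum = $8,743,850.
Difference $8,743,840 − $8,743,850 = −$10 applied to Ferraro: Ferraro becomes $843,390.

Okafor: $6,006,000; Ferraro: $843,390; Quinlan: $1,894,450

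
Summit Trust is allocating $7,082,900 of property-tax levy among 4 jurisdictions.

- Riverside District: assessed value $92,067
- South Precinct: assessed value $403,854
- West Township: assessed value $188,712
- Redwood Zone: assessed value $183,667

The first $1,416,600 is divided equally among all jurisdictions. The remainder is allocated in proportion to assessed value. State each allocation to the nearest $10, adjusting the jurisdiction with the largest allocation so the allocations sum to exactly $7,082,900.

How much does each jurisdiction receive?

Riverside District: $954,960 | South Precinct: $2,989,590 | West Township: $1,585,640 | Redwood Zone: $1,552,710

$1,416,600 shared equally gives $354,150 per jurisdiction.
Remainder $5,666,300 by assessed value (total 868,300): Riverside District 600,805.30 → $600,810; South Precinct 2,635,446.18 → $2,635,450; West Township 1,231,485.44 → $1,231,490; Redwood Zone 1,198,563.08 → $1,198,560.
Rounding difference −$10 on remainder applied to South Precinct.
Totals: Riverside District $354,150 + $600,810 = $954,960; South Precinct $354,150 + $2,635,440 = $2,989,590; West Township $354,150 + $1,231,490 = $1,585,640; Redwood Zone $354,150 + $1,198,560 = $1,552,710.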